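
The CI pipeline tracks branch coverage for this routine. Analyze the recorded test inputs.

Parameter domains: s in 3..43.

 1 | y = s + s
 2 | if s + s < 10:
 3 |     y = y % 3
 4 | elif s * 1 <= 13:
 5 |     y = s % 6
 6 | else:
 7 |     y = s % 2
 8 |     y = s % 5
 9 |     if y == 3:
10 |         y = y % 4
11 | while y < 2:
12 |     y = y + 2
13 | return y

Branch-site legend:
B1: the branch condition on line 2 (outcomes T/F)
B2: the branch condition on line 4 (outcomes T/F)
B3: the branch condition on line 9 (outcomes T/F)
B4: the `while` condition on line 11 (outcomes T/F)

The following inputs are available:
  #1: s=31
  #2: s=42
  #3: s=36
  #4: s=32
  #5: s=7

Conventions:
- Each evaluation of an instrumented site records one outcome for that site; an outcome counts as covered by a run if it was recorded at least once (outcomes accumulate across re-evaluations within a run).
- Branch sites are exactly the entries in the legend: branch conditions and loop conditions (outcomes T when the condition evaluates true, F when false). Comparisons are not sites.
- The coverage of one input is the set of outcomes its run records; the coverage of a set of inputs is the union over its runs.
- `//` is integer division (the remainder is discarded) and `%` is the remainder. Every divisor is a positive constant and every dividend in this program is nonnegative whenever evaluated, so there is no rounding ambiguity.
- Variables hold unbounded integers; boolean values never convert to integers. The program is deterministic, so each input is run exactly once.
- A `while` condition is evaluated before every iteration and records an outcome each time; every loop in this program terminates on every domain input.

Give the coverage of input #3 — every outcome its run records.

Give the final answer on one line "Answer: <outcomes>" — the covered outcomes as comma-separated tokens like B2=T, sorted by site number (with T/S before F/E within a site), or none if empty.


Tracing the run of input #3 (s=36):
  B1->F, B2->F, B3->F, B4->T, B4->F
collecting distinct outcomes: B1=F, B2=F, B3=F, B4=T, B4=F
Answer: B1=F, B2=F, B3=F, B4=T, B4=F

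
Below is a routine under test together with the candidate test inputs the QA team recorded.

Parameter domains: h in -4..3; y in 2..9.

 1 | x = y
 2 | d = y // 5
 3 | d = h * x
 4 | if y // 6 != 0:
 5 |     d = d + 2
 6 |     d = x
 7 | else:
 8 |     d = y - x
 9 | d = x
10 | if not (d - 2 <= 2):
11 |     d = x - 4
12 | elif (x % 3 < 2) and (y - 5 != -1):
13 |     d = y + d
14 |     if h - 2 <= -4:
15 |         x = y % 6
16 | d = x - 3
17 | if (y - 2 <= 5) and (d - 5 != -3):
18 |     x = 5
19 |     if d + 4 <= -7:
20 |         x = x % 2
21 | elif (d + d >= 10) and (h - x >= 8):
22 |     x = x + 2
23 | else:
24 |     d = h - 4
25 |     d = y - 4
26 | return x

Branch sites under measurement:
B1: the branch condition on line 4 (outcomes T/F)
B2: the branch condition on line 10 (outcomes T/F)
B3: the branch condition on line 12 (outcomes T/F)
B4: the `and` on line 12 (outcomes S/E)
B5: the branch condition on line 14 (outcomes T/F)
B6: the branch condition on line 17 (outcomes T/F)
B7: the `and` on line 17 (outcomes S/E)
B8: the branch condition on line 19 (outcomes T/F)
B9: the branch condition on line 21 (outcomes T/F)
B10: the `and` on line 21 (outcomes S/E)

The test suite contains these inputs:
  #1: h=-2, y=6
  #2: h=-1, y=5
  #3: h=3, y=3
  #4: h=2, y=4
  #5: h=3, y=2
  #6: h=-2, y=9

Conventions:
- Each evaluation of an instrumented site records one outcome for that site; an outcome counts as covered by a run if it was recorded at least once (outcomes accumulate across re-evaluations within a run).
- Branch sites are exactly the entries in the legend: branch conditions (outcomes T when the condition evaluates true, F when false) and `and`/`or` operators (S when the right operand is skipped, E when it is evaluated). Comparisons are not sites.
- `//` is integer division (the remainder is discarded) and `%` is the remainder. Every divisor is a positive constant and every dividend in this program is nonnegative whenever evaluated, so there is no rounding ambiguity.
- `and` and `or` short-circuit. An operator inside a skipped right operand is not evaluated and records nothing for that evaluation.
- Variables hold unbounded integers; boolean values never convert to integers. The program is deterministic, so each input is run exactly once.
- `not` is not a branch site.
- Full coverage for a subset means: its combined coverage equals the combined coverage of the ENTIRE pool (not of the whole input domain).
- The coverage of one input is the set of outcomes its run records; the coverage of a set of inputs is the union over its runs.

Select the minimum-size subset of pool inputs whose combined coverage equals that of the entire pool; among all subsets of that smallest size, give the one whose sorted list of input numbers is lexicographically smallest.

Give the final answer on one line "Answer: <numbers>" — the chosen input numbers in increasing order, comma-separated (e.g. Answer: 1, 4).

#1 (h=-2, y=6) -> B1->T, B2->T, B7->E, B6->T, B8->F; covered: B1=T, B2=T, B6=T, B7=E, B8=F
#2 (h=-1, y=5) -> B1->F, B2->T, B7->E, B6->F, B10->S, B9->F; covered: B1=F, B2=T, B6=F, B7=E, B9=F, B10=S
#3 (h=3, y=3) -> B1->F, B2->F, B4->E, B3->T, B5->F, B7->E, B6->T, B8->F; covered: B1=F, B2=F, B3=T, B4=E, B5=F, B6=T, B7=E, B8=F
#4 (h=2, y=4) -> B1->F, B2->F, B4->E, B3->F, B7->E, B6->T, B8->F; covered: B1=F, B2=F, B3=F, B4=E, B6=T, B7=E, B8=F
#5 (h=3, y=2) -> B1->F, B2->F, B4->S, B3->F, B7->E, B6->T, B8->F; covered: B1=F, B2=F, B3=F, B4=S, B6=T, B7=E, B8=F
#6 (h=-2, y=9) -> B1->T, B2->T, B7->S, B6->F, B10->E, B9->F; covered: B1=T, B2=T, B6=F, B7=S, B9=F, B10=E
union over all inputs: B1=T, B1=F, B2=T, B2=F, B3=T, B3=F, B4=S, B4=E, B5=F, B6=T, B6=F, B7=S, B7=E, B8=F, B9=F, B10=S, B10=E (17 outcomes)
every size-1 subset falls short of the 17 outcomes (best: 8/17)
every size-2 subset falls short of the 17 outcomes (best: 14/17)
every size-3 subset falls short of the 17 outcomes (best: 16/17)
inputs {2, 3, 5, 6} (size 4) cover everything; no size-4 subset with a lexicographically smaller index list covers all 17

Answer: 2, 3, 5, 6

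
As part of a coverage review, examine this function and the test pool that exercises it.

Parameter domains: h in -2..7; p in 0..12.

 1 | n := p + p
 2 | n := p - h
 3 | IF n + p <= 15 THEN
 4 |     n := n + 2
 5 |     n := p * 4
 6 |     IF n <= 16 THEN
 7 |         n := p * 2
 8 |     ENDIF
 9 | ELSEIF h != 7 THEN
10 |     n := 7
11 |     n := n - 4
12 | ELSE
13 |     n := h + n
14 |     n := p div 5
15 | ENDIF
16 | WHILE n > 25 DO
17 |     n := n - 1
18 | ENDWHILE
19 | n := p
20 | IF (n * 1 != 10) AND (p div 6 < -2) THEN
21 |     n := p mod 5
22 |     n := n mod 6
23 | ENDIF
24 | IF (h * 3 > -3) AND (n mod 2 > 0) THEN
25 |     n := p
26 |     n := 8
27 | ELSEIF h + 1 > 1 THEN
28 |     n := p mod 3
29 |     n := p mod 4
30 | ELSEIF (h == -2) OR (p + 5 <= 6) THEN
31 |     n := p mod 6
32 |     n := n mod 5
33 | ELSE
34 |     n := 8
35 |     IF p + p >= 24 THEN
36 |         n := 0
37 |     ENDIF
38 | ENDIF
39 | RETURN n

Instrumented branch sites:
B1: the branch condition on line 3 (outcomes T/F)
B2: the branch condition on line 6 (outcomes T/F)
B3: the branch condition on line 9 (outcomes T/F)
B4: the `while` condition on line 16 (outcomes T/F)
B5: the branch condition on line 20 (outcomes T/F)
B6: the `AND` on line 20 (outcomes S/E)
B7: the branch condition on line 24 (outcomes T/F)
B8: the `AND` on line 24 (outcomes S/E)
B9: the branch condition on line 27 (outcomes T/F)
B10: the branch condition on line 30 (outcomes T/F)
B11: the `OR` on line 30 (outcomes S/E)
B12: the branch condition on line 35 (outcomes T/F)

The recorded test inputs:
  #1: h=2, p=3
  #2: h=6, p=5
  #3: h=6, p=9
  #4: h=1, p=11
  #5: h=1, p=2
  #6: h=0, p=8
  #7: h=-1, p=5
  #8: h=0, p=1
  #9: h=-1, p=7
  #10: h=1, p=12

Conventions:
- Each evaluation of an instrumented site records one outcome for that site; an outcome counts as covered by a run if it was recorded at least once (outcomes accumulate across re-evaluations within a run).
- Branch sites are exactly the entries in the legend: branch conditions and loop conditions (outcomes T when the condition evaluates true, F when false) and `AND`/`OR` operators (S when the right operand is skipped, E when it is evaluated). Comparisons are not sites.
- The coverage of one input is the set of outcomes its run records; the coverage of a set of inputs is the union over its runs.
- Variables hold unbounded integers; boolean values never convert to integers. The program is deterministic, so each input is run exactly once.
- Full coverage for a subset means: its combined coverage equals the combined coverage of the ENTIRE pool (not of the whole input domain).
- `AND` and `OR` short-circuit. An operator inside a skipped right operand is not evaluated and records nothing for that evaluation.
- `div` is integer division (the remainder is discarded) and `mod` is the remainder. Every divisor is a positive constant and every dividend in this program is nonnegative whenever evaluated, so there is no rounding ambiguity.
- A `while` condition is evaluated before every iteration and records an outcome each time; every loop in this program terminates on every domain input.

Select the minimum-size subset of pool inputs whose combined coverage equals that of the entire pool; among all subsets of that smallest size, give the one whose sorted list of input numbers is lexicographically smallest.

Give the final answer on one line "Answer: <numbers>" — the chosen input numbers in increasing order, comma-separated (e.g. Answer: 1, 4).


test 1 (h=2, p=3) fires B1->T, B2->T, B4->F, B6->E, B5->F, B8->E, B7->T; hits B1=T, B2=T, B4=F, B5=F, B6=E, B7=T, B8=E
test 2 (h=6, p=5) fires B1->T, B2->F, B4->F, B6->E, B5->F, B8->E, B7->T; hits B1=T, B2=F, B4=F, B5=F, B6=E, B7=T, B8=E
test 3 (h=6, p=9) fires B1->T, B2->F, B4->T, B4->T, B4->T, B4->T, B4->T, B4->T, B4->T, B4->T, B4->T, B4->T, B4->T, B4->F, ...; hits B1=T, B2=F, B4=T, B4=F, B5=F, B6=E, B7=T, B8=E
test 4 (h=1, p=11) fires B1->F, B3->T, B4->F, B6->E, B5->F, B8->E, B7->T; hits B1=F, B3=T, B4=F, B5=F, B6=E, B7=T, B8=E
test 5 (h=1, p=2) fires B1->T, B2->T, B4->F, B6->E, B5->F, B8->E, B7->F, B9->T; hits B1=T, B2=T, B4=F, B5=F, B6=E, B7=F, B8=E, B9=T
test 6 (h=0, p=8) fires B1->F, B3->T, B4->F, B6->E, B5->F, B8->E, B7->F, B9->F, B11->E, B10->F, B12->F; hits B1=F, B3=T, B4=F, B5=F, B6=E, B7=F, B8=E, B9=F, B10=F, B11=E, B12=F
test 7 (h=-1, p=5) fires B1->T, B2->F, B4->F, B6->E, B5->F, B8->S, B7->F, B9->F, B11->E, B10->F, B12->F; hits B1=T, B2=F, B4=F, B5=F, B6=E, B7=F, B8=S, B9=F, B10=F, B11=E, B12=F
test 8 (h=0, p=1) fires B1->T, B2->T, B4->F, B6->E, B5->F, B8->E, B7->T; hits B1=T, B2=T, B4=F, B5=F, B6=E, B7=T, B8=E
test 9 (h=-1, p=7) fires B1->T, B2->F, B4->T, B4->T, B4->T, B4->F, B6->E, B5->F, B8->S, B7->F, B9->F, B11->E, B10->F, B12->F; hits B1=T, B2=F, B4=T, B4=F, B5=F, B6=E, B7=F, B8=S, B9=F, B10=F, B11=E, B12=F
test 10 (h=1, p=12) fires B1->F, B3->T, B4->F, B6->E, B5->F, B8->E, B7->F, B9->T; hits B1=F, B3=T, B4=F, B5=F, B6=E, B7=F, B8=E, B9=T
union over all inputs: B1=T, B1=F, B2=T, B2=F, B3=T, B4=T, B4=F, B5=F, B6=E, B7=T, B7=F, B8=S, B8=E, B9=T, B9=F, B10=F, B11=E, B12=F (18 outcomes)
size 1 is not enough: best union over all size-1 subsets is 12/18
size 2 is not enough: best union over all size-2 subsets is 16/18
inputs {1, 9, 10} (size 3) cover everything; no size-3 subset with a lexicographically smaller index list covers all 18
Answer: 1, 9, 10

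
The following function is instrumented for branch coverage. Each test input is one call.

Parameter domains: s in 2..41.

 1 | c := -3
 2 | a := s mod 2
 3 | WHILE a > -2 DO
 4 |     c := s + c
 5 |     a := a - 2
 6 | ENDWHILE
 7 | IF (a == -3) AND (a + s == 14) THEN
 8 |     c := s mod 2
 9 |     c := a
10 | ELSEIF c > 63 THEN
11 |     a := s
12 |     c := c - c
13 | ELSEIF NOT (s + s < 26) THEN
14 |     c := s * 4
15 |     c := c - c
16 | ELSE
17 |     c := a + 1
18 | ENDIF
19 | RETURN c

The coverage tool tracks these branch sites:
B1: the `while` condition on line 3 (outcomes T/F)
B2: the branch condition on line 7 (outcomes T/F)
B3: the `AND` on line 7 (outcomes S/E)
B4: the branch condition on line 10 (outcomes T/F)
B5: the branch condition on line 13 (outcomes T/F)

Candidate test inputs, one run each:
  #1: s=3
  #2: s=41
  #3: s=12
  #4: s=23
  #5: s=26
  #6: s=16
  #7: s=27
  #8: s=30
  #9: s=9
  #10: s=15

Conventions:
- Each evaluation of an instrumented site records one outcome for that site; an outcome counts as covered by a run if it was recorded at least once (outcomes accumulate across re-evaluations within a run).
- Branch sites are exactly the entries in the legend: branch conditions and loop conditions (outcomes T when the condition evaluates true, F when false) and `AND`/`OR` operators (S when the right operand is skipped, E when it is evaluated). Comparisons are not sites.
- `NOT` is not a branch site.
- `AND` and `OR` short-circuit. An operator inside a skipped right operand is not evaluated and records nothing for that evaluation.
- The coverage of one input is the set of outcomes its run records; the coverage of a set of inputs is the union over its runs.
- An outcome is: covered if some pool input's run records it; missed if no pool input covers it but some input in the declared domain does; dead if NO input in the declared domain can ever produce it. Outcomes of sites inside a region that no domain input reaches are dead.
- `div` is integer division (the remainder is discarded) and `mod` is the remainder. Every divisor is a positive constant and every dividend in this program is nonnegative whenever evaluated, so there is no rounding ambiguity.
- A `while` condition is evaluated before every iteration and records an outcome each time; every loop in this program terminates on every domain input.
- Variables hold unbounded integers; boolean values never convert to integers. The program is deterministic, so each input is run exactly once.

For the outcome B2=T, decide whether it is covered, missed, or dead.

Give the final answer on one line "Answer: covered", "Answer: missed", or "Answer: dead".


no pool input records B2=T
but domain input (s=17) does record it -> reachable, so missed
Answer: missed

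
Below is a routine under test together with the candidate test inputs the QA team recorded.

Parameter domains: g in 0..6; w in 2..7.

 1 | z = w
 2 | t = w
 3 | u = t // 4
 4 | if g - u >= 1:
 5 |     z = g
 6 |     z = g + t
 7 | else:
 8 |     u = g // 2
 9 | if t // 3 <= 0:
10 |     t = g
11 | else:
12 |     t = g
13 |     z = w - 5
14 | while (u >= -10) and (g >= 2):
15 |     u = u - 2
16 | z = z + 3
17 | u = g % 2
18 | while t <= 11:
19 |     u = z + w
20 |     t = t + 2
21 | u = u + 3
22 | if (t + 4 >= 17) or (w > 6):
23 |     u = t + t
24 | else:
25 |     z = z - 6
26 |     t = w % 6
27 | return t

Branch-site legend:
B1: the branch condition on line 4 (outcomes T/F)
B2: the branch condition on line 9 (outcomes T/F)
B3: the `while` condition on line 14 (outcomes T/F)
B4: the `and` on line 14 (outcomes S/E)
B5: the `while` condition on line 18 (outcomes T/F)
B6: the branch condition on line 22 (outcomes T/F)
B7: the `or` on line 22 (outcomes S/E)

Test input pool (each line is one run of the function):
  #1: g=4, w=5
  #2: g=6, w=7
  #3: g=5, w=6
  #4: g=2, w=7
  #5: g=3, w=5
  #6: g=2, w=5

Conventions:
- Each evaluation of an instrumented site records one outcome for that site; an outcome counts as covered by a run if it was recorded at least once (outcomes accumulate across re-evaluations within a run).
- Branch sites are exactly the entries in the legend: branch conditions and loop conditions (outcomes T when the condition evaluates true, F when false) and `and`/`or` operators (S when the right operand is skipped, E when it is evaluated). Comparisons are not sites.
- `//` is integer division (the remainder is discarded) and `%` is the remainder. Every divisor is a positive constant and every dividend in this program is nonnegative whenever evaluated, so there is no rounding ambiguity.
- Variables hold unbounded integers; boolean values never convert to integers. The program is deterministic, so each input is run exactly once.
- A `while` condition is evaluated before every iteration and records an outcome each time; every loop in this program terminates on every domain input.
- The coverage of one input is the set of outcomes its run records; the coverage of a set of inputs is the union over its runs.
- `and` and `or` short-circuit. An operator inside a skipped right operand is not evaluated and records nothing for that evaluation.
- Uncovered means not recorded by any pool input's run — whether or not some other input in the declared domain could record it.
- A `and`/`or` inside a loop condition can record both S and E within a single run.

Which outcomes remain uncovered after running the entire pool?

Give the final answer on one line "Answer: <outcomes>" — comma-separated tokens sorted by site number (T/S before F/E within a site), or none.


#1 (g=4, w=5) -> B1->T, B2->F, B4->E, B3->T, B4->E, B3->T, B4->E, B3->T, B4->E, B3->T, B4->E, B3->T, B4->E, B3->T, ...; covered: B1=T, B2=F, B3=T, B3=F, B4=S, B4=E, B5=T, B5=F, B6=F, B7=E
#2 (g=6, w=7) -> B1->T, B2->F, B4->E, B3->T, B4->E, B3->T, B4->E, B3->T, B4->E, B3->T, B4->E, B3->T, B4->E, B3->T, ...; covered: B1=T, B2=F, B3=T, B3=F, B4=S, B4=E, B5=T, B5=F, B6=T, B7=E
#3 (g=5, w=6) -> B1->T, B2->F, B4->E, B3->T, B4->E, B3->T, B4->E, B3->T, B4->E, B3->T, B4->E, B3->T, B4->E, B3->T, ...; covered: B1=T, B2=F, B3=T, B3=F, B4=S, B4=E, B5=T, B5=F, B6=T, B7=S
#4 (g=2, w=7) -> B1->T, B2->F, B4->E, B3->T, B4->E, B3->T, B4->E, B3->T, B4->E, B3->T, B4->E, B3->T, B4->E, B3->T, ...; covered: B1=T, B2=F, B3=T, B3=F, B4=S, B4=E, B5=T, B5=F, B6=T, B7=E
#5 (g=3, w=5) -> B1->T, B2->F, B4->E, B3->T, B4->E, B3->T, B4->E, B3->T, B4->E, B3->T, B4->E, B3->T, B4->E, B3->T, ...; covered: B1=T, B2=F, B3=T, B3=F, B4=S, B4=E, B5=T, B5=F, B6=T, B7=S
#6 (g=2, w=5) -> B1->T, B2->F, B4->E, B3->T, B4->E, B3->T, B4->E, B3->T, B4->E, B3->T, B4->E, B3->T, B4->E, B3->T, ...; covered: B1=T, B2=F, B3=T, B3=F, B4=S, B4=E, B5=T, B5=F, B6=F, B7=E
union over the pool: B1=T, B2=F, B3=T, B3=F, B4=S, B4=E, B5=T, B5=F, B6=T, B6=F, B7=S, B7=E
uncovered (2 of 14): B1=F, B2=T
Answer: B1=F, B2=T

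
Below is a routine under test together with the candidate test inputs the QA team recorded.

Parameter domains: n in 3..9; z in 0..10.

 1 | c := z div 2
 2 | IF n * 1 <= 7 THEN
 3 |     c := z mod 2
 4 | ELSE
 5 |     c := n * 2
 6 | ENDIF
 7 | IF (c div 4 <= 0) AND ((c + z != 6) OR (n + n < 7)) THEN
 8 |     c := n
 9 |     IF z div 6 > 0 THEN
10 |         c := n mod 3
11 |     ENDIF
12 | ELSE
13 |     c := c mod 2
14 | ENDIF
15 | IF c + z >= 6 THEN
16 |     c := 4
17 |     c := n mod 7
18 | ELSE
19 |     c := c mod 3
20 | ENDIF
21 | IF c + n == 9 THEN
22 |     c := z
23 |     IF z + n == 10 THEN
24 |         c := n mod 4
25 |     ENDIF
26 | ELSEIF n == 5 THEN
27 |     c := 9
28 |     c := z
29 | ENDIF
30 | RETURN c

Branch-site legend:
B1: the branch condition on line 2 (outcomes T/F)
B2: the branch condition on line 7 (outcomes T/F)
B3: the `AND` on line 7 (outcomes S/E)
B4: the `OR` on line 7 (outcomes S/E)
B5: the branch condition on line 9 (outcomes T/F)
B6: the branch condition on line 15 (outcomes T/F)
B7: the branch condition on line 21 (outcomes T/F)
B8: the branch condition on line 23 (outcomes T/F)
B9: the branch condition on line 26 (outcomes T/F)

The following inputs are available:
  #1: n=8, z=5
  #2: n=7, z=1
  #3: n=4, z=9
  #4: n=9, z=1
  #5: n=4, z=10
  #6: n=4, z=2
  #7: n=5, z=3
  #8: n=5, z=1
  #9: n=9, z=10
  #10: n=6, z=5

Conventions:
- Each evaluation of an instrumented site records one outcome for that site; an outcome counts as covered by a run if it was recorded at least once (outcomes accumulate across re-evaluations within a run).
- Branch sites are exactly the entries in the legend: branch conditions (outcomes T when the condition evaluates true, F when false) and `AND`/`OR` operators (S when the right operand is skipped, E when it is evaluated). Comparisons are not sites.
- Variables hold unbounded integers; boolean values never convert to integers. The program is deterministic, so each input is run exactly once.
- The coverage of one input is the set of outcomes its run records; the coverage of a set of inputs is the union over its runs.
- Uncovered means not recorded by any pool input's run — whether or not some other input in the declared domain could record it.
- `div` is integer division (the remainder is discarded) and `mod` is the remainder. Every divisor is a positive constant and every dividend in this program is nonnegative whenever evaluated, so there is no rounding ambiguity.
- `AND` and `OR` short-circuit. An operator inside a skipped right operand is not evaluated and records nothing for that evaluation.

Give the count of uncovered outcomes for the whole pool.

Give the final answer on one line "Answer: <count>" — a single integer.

#1 (n=8, z=5) -> B1->F, B3->S, B2->F, B6->F, B7->F, B9->F; covered: B1=F, B2=F, B3=S, B6=F, B7=F, B9=F
#2 (n=7, z=1) -> B1->T, B3->E, B4->S, B2->T, B5->F, B6->T, B7->F, B9->F; covered: B1=T, B2=T, B3=E, B4=S, B5=F, B6=T, B7=F, B9=F
#3 (n=4, z=9) -> B1->T, B3->E, B4->S, B2->T, B5->T, B6->T, B7->F, B9->F; covered: B1=T, B2=T, B3=E, B4=S, B5=T, B6=T, B7=F, B9=F
#4 (n=9, z=1) -> B1->F, B3->S, B2->F, B6->F, B7->T, B8->T; covered: B1=F, B2=F, B3=S, B6=F, B7=T, B8=T
#5 (n=4, z=10) -> B1->T, B3->E, B4->S, B2->T, B5->T, B6->T, B7->F, B9->F; covered: B1=T, B2=T, B3=E, B4=S, B5=T, B6=T, B7=F, B9=F
#6 (n=4, z=2) -> B1->T, B3->E, B4->S, B2->T, B5->F, B6->T, B7->F, B9->F; covered: B1=T, B2=T, B3=E, B4=S, B5=F, B6=T, B7=F, B9=F
#7 (n=5, z=3) -> B1->T, B3->E, B4->S, B2->T, B5->F, B6->T, B7->F, B9->T; covered: B1=T, B2=T, B3=E, B4=S, B5=F, B6=T, B7=F, B9=T
#8 (n=5, z=1) -> B1->T, B3->E, B4->S, B2->T, B5->F, B6->T, B7->F, B9->T; covered: B1=T, B2=T, B3=E, B4=S, B5=F, B6=T, B7=F, B9=T
#9 (n=9, z=10) -> B1->F, B3->S, B2->F, B6->T, B7->F, B9->F; covered: B1=F, B2=F, B3=S, B6=T, B7=F, B9=F
#10 (n=6, z=5) -> B1->T, B3->E, B4->E, B2->F, B6->T, B7->F, B9->F; covered: B1=T, B2=F, B3=E, B4=E, B6=T, B7=F, B9=F
union over the pool: B1=T, B1=F, B2=T, B2=F, B3=S, B3=E, B4=S, B4=E, B5=T, B5=F, B6=T, B6=F, B7=T, B7=F, B8=T, B9=T, B9=F
uncovered (1 of 18): B8=F

Answer: 1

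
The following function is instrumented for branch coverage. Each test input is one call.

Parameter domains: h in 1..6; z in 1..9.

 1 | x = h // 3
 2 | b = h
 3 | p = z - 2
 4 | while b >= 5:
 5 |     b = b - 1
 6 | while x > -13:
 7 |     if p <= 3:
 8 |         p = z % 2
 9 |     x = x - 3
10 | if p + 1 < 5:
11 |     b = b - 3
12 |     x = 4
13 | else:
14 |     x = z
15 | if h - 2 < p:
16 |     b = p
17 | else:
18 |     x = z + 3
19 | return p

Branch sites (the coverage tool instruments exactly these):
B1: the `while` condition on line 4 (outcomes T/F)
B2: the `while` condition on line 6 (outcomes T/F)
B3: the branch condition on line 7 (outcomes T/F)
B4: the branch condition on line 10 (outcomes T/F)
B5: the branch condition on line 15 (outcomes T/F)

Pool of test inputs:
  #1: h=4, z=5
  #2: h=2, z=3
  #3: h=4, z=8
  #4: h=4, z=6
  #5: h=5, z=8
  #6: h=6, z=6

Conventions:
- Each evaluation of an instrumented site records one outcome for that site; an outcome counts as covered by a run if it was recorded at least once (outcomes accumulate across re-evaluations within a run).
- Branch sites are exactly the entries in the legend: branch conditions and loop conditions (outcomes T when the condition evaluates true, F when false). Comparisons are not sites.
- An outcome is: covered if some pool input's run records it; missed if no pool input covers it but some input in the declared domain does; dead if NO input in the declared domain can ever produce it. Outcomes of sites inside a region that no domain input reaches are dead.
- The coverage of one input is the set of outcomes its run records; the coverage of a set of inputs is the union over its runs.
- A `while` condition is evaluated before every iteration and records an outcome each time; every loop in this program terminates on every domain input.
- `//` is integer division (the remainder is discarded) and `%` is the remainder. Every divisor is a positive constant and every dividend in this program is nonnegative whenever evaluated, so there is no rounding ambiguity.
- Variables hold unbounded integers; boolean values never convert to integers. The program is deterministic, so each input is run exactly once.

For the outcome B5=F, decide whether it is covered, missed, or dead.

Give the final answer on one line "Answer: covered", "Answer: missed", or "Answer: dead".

B5=F is recorded by pool input(s) 1, 6 -> covered

Answer: covered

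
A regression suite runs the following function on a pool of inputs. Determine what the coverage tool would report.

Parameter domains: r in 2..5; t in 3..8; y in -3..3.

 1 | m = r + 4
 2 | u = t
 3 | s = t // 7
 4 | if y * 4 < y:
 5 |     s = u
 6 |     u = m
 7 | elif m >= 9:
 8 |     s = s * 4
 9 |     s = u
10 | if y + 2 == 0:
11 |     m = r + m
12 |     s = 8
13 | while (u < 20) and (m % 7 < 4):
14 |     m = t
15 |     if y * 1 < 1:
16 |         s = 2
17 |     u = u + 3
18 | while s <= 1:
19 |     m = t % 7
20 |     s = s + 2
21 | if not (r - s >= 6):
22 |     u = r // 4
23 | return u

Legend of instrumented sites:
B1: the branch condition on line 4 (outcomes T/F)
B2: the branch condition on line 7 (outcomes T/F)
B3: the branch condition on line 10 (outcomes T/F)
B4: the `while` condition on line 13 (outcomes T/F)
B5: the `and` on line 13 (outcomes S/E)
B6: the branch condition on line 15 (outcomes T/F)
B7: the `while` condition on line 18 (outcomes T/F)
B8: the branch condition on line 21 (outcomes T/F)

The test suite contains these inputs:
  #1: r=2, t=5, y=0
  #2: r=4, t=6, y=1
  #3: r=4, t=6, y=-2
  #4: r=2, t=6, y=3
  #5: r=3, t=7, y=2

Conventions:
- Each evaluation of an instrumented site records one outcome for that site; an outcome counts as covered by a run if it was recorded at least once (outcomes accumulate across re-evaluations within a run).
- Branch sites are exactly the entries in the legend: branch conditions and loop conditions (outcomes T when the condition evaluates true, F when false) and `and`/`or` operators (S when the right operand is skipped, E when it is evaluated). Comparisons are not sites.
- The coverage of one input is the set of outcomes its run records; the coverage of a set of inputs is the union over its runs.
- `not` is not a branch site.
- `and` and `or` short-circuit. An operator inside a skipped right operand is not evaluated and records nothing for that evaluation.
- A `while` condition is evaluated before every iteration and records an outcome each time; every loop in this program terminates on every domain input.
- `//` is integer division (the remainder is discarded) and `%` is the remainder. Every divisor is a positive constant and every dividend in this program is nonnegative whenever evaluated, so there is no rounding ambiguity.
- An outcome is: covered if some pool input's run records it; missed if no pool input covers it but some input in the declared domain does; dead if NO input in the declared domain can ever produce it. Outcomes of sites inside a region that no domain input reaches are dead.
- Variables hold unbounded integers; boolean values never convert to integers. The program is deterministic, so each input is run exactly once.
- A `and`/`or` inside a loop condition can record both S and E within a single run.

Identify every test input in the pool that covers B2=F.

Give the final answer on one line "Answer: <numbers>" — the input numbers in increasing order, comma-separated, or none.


input #1 (r=2, t=5, y=0): produces B2=F
input #2 (r=4, t=6, y=1): produces B2=F
input #3 (r=4, t=6, y=-2): does not produce B2=F
input #4 (r=2, t=6, y=3): produces B2=F
input #5 (r=3, t=7, y=2): produces B2=F
Answer: 1, 2, 4, 5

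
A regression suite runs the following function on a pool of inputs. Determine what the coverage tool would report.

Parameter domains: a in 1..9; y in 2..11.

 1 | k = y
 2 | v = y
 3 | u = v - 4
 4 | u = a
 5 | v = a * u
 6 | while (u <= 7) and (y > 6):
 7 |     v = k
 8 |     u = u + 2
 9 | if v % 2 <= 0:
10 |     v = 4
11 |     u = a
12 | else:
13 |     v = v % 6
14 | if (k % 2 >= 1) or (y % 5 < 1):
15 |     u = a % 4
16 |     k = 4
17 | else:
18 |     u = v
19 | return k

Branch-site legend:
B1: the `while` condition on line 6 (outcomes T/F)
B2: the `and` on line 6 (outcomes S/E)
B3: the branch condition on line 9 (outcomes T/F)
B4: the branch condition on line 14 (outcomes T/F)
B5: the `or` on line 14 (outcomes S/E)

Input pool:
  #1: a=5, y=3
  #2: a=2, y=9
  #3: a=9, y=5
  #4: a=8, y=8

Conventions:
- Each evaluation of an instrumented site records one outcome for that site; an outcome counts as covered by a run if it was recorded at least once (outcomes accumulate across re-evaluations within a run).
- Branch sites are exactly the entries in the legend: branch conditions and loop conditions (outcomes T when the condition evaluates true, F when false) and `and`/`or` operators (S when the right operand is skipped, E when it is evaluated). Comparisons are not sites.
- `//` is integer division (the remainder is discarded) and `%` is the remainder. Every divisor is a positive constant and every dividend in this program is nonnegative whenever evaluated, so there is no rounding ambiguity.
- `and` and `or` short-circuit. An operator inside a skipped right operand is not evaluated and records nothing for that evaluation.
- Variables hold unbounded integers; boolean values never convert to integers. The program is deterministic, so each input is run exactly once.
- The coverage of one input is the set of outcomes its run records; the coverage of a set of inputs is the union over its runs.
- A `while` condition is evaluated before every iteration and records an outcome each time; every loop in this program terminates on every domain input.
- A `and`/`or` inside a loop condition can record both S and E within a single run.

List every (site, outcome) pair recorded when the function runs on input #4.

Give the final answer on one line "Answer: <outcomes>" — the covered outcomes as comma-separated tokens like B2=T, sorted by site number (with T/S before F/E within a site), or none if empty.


Tracing the run of input #4 (a=8, y=8):
  B2->S, B1->F, B3->T, B5->E, B4->F
collecting distinct outcomes: B1=F, B2=S, B3=T, B4=F, B5=E
Answer: B1=F, B2=S, B3=T, B4=F, B5=E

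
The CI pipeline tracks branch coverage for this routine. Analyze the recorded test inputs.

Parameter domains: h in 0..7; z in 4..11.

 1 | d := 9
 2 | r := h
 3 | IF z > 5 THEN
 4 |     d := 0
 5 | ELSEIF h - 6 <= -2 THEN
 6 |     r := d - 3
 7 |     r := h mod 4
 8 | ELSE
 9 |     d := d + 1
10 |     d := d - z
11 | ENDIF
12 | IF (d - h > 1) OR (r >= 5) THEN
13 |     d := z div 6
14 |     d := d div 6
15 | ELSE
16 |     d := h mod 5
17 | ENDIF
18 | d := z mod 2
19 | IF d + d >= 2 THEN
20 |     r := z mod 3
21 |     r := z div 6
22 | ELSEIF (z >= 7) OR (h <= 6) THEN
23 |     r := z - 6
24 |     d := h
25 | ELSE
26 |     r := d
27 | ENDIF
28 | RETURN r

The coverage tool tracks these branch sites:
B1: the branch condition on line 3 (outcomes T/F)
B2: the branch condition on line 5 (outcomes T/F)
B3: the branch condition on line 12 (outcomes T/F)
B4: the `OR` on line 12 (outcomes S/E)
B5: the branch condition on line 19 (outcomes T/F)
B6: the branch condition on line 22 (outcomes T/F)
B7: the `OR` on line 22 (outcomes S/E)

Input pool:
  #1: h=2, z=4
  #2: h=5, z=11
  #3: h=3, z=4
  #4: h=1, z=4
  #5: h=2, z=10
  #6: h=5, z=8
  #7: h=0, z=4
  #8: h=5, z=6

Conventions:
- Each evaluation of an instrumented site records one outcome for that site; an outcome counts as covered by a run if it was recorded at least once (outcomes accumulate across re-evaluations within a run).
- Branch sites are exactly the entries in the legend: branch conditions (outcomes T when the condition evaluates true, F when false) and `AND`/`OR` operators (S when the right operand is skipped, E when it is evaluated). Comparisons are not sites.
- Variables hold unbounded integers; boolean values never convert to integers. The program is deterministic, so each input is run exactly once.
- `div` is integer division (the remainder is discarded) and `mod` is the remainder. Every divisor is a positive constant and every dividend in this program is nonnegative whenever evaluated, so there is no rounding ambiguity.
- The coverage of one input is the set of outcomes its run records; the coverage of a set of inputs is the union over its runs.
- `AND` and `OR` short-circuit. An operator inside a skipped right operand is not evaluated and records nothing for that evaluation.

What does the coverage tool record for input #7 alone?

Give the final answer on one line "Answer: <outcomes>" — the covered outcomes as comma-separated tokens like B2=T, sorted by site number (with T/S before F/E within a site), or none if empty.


Running input #7 (h=0, z=4), event by event:
  B1->F, B2->T, B4->S, B3->T, B5->F, B7->E, B6->T
as a set, this run covers: B1=F, B2=T, B3=T, B4=S, B5=F, B6=T, B7=E
Answer: B1=F, B2=T, B3=T, B4=S, B5=F, B6=T, B7=E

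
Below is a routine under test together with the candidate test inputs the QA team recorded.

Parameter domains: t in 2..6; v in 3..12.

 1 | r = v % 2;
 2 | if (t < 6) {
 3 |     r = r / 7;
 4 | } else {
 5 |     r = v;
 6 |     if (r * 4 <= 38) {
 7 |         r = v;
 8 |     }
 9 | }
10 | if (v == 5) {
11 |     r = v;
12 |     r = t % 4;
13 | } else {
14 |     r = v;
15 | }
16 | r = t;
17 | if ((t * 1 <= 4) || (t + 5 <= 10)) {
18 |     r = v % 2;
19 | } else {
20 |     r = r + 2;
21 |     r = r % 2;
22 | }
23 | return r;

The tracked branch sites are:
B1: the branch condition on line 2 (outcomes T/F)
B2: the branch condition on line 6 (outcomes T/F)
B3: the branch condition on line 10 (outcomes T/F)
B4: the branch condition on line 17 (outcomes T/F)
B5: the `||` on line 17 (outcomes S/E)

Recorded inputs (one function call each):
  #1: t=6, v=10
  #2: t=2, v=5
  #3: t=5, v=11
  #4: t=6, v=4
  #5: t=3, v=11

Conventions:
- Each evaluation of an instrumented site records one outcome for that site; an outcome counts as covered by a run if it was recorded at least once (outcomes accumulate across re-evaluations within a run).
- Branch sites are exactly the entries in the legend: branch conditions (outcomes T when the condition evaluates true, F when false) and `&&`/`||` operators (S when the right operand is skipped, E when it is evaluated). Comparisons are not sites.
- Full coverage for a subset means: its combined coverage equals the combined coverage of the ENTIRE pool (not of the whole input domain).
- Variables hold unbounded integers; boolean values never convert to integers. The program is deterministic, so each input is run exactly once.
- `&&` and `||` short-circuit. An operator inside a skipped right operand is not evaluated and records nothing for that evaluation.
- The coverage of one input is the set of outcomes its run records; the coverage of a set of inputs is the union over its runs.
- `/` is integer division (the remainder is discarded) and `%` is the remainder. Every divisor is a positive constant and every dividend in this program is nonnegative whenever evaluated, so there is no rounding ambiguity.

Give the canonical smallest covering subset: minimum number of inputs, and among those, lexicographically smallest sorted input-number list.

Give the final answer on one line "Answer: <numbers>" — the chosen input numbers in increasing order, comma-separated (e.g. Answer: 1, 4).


test 1 (t=6, v=10) fires B1->F, B2->F, B3->F, B5->E, B4->F; hits B1=F, B2=F, B3=F, B4=F, B5=E
test 2 (t=2, v=5) fires B1->T, B3->T, B5->S, B4->T; hits B1=T, B3=T, B4=T, B5=S
test 3 (t=5, v=11) fires B1->T, B3->F, B5->E, B4->T; hits B1=T, B3=F, B4=T, B5=E
test 4 (t=6, v=4) fires B1->F, B2->T, B3->F, B5->E, B4->F; hits B1=F, B2=T, B3=F, B4=F, B5=E
test 5 (t=3, v=11) fires B1->T, B3->F, B5->S, B4->T; hits B1=T, B3=F, B4=T, B5=S
together the pool reaches 10 outcomes: B1=T, B1=F, B2=T, B2=F, B3=T, B3=F, B4=T, B4=F, B5=S, B5=E
no size-1 subset reaches all 10 outcomes (best union: 5/10)
no size-2 subset reaches all 10 outcomes (best union: 9/10)
the canonical winner is {1, 2, 4}: size 3, full 10-outcome coverage, earliest index list among size-3 covers
Answer: 1, 2, 4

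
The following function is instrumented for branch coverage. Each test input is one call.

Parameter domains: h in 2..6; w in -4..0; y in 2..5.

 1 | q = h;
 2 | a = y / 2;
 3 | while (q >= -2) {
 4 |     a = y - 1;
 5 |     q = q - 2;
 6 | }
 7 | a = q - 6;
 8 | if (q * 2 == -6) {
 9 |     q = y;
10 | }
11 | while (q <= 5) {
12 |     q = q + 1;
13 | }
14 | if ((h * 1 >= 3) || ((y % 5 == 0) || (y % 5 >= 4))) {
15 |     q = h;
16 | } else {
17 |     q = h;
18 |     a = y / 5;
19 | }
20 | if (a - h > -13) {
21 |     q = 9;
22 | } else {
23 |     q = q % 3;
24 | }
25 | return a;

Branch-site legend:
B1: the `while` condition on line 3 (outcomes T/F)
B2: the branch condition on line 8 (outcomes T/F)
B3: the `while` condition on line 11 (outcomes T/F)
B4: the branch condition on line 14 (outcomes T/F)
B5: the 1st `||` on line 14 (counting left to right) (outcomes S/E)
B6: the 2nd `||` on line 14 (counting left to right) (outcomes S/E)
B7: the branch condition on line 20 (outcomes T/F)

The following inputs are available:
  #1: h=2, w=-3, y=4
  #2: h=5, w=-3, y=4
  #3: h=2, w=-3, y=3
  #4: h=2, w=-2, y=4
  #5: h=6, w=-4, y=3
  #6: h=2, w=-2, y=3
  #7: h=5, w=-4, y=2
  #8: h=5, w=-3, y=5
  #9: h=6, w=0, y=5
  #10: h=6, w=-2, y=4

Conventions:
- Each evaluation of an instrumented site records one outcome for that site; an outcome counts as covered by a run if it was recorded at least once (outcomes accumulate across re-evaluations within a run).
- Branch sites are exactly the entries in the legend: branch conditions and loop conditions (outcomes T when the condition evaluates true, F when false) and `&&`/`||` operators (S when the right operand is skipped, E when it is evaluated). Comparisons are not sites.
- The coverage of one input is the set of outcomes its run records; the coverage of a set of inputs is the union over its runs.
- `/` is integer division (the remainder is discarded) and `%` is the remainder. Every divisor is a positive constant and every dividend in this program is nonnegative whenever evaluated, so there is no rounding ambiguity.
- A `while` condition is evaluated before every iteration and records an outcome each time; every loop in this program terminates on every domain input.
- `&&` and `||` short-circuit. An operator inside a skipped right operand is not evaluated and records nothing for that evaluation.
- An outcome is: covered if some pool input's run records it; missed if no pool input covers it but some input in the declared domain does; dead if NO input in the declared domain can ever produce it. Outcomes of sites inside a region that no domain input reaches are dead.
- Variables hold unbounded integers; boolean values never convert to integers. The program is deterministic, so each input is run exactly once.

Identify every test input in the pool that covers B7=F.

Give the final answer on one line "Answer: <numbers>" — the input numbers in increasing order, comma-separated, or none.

input #1 (h=2, w=-3, y=4): does not produce B7=F
input #2 (h=5, w=-3, y=4): produces B7=F
input #3 (h=2, w=-3, y=3): does not produce B7=F
input #4 (h=2, w=-2, y=4): does not produce B7=F
input #5 (h=6, w=-4, y=3): produces B7=F
input #6 (h=2, w=-2, y=3): does not produce B7=F
input #7 (h=5, w=-4, y=2): produces B7=F
input #8 (h=5, w=-3, y=5): produces B7=F
input #9 (h=6, w=0, y=5): produces B7=F
input #10 (h=6, w=-2, y=4): produces B7=F

Answer: 2, 5, 7, 8, 9, 10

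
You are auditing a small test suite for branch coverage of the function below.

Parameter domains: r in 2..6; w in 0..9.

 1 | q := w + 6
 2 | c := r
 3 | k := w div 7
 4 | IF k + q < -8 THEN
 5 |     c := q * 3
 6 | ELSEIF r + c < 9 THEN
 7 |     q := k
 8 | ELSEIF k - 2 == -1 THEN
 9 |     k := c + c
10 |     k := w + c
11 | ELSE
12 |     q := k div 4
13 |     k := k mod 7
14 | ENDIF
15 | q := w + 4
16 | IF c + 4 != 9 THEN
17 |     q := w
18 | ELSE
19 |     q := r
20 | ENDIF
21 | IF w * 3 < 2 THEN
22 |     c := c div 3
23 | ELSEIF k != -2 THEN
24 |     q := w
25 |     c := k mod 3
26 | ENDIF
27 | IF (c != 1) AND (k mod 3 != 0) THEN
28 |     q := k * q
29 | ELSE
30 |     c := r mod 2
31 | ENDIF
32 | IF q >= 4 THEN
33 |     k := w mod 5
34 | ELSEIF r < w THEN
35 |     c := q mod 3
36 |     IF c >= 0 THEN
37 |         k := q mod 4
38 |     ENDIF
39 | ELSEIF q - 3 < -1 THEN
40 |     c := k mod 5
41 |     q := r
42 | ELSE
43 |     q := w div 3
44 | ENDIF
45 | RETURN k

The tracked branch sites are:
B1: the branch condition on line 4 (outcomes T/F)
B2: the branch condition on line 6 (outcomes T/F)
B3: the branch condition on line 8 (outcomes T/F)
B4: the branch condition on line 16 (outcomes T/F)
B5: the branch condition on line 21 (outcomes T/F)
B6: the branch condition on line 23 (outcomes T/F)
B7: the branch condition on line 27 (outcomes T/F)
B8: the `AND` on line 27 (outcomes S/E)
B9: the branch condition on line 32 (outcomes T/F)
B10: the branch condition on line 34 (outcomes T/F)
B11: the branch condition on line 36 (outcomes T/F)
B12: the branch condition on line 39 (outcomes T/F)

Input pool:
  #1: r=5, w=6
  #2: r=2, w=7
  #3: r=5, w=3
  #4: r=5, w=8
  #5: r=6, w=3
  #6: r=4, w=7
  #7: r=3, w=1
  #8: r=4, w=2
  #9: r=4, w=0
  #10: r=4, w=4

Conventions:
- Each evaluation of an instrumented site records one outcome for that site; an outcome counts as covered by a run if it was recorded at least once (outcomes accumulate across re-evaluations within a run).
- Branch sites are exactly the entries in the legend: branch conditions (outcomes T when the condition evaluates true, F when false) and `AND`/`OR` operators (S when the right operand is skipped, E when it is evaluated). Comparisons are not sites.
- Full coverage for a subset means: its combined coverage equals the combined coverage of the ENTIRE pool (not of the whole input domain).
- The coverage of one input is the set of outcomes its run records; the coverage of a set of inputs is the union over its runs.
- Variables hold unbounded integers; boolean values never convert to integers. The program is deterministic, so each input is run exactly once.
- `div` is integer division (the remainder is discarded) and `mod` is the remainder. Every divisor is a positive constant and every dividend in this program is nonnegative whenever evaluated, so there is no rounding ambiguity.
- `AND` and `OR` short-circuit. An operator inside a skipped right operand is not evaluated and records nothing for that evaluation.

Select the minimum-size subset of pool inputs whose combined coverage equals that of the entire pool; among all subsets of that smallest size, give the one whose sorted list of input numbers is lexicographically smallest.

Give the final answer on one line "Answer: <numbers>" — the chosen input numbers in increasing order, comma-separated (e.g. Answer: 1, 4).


test 1 (r=5, w=6) fires B1->F, B2->F, B3->F, B4->F, B5->F, B6->T, B8->E, B7->F, B9->T; hits B1=F, B2=F, B3=F, B4=F, B5=F, B6=T, B7=F, B8=E, B9=T
test 2 (r=2, w=7) fires B1->F, B2->T, B4->T, B5->F, B6->T, B8->S, B7->F, B9->T; hits B1=F, B2=T, B4=T, B5=F, B6=T, B7=F, B8=S, B9=T
test 3 (r=5, w=3) fires B1->F, B2->F, B3->F, B4->F, B5->F, B6->T, B8->E, B7->F, B9->F, B10->F, B12->F; hits B1=F, B2=F, B3=F, B4=F, B5=F, B6=T, B7=F, B8=E, B9=F, B10=F, B12=F
test 4 (r=5, w=8) fires B1->F, B2->F, B3->T, B4->F, B5->F, B6->T, B8->S, B7->F, B9->T; hits B1=F, B2=F, B3=T, B4=F, B5=F, B6=T, B7=F, B8=S, B9=T
test 5 (r=6, w=3) fires B1->F, B2->F, B3->F, B4->T, B5->F, B6->T, B8->E, B7->F, B9->F, B10->F, B12->F; hits B1=F, B2=F, B3=F, B4=T, B5=F, B6=T, B7=F, B8=E, B9=F, B10=F, B12=F
test 6 (r=4, w=7) fires B1->F, B2->T, B4->T, B5->F, B6->T, B8->S, B7->F, B9->T; hits B1=F, B2=T, B4=T, B5=F, B6=T, B7=F, B8=S, B9=T
test 7 (r=3, w=1) fires B1->F, B2->T, B4->T, B5->F, B6->T, B8->E, B7->F, B9->F, B10->F, B12->T; hits B1=F, B2=T, B4=T, B5=F, B6=T, B7=F, B8=E, B9=F, B10=F, B12=T
test 8 (r=4, w=2) fires B1->F, B2->T, B4->T, B5->F, B6->T, B8->E, B7->F, B9->F, B10->F, B12->F; hits B1=F, B2=T, B4=T, B5=F, B6=T, B7=F, B8=E, B9=F, B10=F, B12=F
test 9 (r=4, w=0) fires B1->F, B2->T, B4->T, B5->T, B8->S, B7->F, B9->F, B10->F, B12->T; hits B1=F, B2=T, B4=T, B5=T, B7=F, B8=S, B9=F, B10=F, B12=T
test 10 (r=4, w=4) fires B1->F, B2->T, B4->T, B5->F, B6->T, B8->E, B7->F, B9->T; hits B1=F, B2=T, B4=T, B5=F, B6=T, B7=F, B8=E, B9=T
union over all inputs: B1=F, B2=T, B2=F, B3=T, B3=F, B4=T, B4=F, B5=T, B5=F, B6=T, B7=F, B8=S, B8=E, B9=T, B9=F, B10=F, B12=T, B12=F (18 outcomes)
checked all size-1 subsets: none covers 18 outcomes (max 11/18)
checked all size-2 subsets: none covers 18 outcomes (max 16/18)
size 3: inputs {3, 4, 9} cover all 18 outcomes, and no lexicographically smaller subset of this size does
Answer: 3, 4, 9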